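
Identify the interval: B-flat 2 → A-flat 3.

B to A spans seven letter names (B-C-D-E-F-G-A), so the interval is some kind of seventh.
Bb2 to Ab3 is 10 semitones, a half step short of the major seventh (11), so this is minor.

minor 7th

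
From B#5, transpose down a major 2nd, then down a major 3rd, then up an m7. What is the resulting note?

A major second down from B#5 is A#5.
A#5 down a major third → F#5 (4 semitones).
Up a minor seventh from F#5: E6 (10 semitones up).

E6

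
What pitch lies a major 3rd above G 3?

The third takes the letter from G up to B.
A major third spans 4 semitones, so from G3 the target pitch is B3.

B 3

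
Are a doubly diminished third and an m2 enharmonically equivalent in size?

Yes

A doubly diminished third = 1 semitone = a minor second; enharmonically equal.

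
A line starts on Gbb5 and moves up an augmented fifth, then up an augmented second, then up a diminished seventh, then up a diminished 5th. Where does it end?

Up an augmented fifth from Gbb5: Db6 (8 semitones up).
An augmented second up from Db6 is E6.
A diminished seventh up from E6 is Db7.
Up a diminished fifth from Db7: Abb7 (6 semitones up).

Abb7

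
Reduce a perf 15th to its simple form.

Take out an octave (7 from the number): 15 − 7 = 8.
That makes a perfect fifteenth a compound perfect octave — an octave plus a perfect octave.

perfect octave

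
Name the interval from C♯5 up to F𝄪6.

C to F spans four letter names (C-D-E-F), plus an octave — that makes it an eleventh of some quality.
C#5 to F##6 spans 18 semitones — one semitone wider than the perfect eleventh (17) — giving an augmented eleventh.
(Equivalently, a compound augmented fourth: an augmented fourth plus an octave.)

A11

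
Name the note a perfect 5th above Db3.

Ab3

Counting five letter names up from D lands on A.
Moving 7 semitones up from Db3 (the size of a perfect fifth) reaches Ab3.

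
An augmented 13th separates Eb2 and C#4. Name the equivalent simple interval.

Each octave removed subtracts seven from the number: 13 − 7 = 6.
Quality carries through unchanged, so the simple form is an augmented sixth.

augmented 6th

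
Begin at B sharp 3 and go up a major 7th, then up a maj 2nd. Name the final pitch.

B#3 up a major seventh → A##4 (11 semitones).
Up a major second from A##4: B##4 (2 semitones up).

B double-sharp 4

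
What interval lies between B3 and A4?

minor seventh

B to A spans seven letter names (B-C-D-E-F-G-A): a seventh.
A major seventh would be 11 semitones, but B3 to A4 is 10 — one semitone narrower, making it a minor seventh.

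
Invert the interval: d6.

The rule of nine gives the new number: 9 − 6 = 3, so a sixth becomes a third.
Quality inverts too: diminished becomes augmented. That makes the inversion an augmented third.

augmented 3rd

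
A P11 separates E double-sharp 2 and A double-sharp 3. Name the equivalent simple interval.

Take out an octave (7 from the number): 11 − 7 = 4.
That makes a perfect eleventh a compound perfect fourth — an octave plus a perfect fourth.

P4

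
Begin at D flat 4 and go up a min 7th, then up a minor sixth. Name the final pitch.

A minor seventh up from Db4 is Cb5.
A minor sixth up from Cb5 is Abb5.

A double-flat 5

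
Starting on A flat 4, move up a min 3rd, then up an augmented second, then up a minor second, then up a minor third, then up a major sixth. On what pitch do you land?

E flat 6

Up a minor third from Ab4: Cb5 (3 semitones up).
An augmented second up from Cb5 is D5.
D5 up a minor second → Eb5 (1 semitone).
Eb5 up a minor third → Gb5 (3 semitones).
A major sixth up from Gb5 is Eb6.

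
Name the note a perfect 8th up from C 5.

The letter stays C (same as the start), shifted an octave up.
Moving 12 semitones up from C5 (the size of a perfect octave) reaches C6.

C 6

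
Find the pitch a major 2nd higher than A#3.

B#3

Counting two letter names up from A lands on B.
A major second is 2 semitones; 2 semitones up from A#3 gives B#3.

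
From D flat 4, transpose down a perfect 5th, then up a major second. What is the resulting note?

A flat 3

Db4 down a perfect fifth → Gb3 (7 semitones).
Up a major second from Gb3: Ab3 (2 semitones up).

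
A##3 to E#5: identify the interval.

A to E spans five letter names (A-B-C-D-E), plus an octave — that makes it a twelfth of some quality.
A perfect twelfth would be 19 semitones; A##3 to E#5 is 18, one semitone narrower, so the interval is diminished.
(Equivalently, a compound diminished fifth: a diminished fifth plus an octave.)

diminished twelfth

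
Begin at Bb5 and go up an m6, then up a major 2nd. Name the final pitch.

Ab6

Bb5 up a minor sixth → Gb6 (8 semitones).
A major second up from Gb6 is Ab6.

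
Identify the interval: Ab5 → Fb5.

major third

Descending from Ab5 to Fb5 is the same interval as ascending Fb5 to Ab5.
F to A spans three letter names (F-G-A), so the interval is some kind of third.
Counting semitones, Fb5→Ab5 is 4, which is the major third.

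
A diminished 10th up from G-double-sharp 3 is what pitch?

B 4

The tenth's letter: G up three letter names plus an octave → B.
Moving 14 semitones up from G##3 (the size of a diminished tenth) reaches B4.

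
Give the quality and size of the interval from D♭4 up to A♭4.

perfect fifth

D to A spans five letter names (D-E-F-G-A), so the interval is some kind of fifth.
Db4 to Ab4 is 7 semitones, matching the perfect fifth exactly, so the quality is perfect.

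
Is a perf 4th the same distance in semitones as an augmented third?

A perfect fourth = 5 semitones = an augmented third; enharmonically equal.

Yes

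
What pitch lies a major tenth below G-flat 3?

E-double-flat 2

The tenth's letter: G down three letter names plus an octave → E.
A major tenth spans 16 semitones, so from Gb3 the target pitch is Ebb2.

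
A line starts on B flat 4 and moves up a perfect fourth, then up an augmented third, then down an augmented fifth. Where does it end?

Bb4 up a perfect fourth → Eb5 (5 semitones).
Up an augmented third from Eb5: G#5 (5 semitones up).
An augmented fifth down from G#5 is C5.

C 5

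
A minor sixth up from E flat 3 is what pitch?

C flat 4

Six letter names up from E: C.
A minor sixth is 8 semitones; 8 semitones up from Eb3 gives Cb4.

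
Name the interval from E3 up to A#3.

augmented fourth

E to A spans four letter names (E-F-G-A) — that makes it a fourth of some quality.
The perfect fourth is 5 semitones; here we have 6, one semitone wider: augmented.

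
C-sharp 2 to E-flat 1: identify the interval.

augmented 6th

Descending from C#2 to Eb1 is the same interval as ascending Eb1 to C#2.
E to C spans six letter names (E-F-G-A-B-C) — that makes it a sixth of some quality.
The major sixth is 9 semitones; here we have 10, one semitone wider: augmented.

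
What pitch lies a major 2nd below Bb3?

Ab3

The second takes the letter from B down to A.
A major second spans 2 semitones, so from Bb3 the target pitch is Ab3.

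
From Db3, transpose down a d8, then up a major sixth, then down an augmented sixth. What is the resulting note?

Down a diminished octave from Db3: D2 (11 semitones down).
A major sixth up from D2 is B2.
An augmented sixth down from B2 is Db2.

Db2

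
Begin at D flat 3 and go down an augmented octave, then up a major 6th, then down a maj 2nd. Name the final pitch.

A double-flat 2

Down an augmented octave from Db3: Dbb2 (13 semitones down).
Up a major sixth from Dbb2: Bbb2 (9 semitones up).
Down a major second from Bbb2: Abb2 (2 semitones down).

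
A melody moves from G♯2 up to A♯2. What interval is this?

major second

G to A spans two letter names (G-A): a second.
G#2 to A#2 is 2 semitones, matching the major second exactly, so the quality is major.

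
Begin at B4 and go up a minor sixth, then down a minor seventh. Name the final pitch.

A4

Up a minor sixth from B4: G5 (8 semitones up).
Down a minor seventh from G5: A4 (10 semitones down).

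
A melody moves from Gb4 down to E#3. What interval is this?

Descending from Gb4 to E#3 is the same interval as ascending E#3 to Gb4.
E to G spans three letter names (E-F-G), plus an octave — that makes it a tenth of some quality.
E#3 to Gb4 spans 13 semitones — three semitones narrower than the major tenth (16) — giving a doubly diminished tenth.
(Equivalently, a compound doubly diminished third: a doubly diminished third plus an octave.)

dd10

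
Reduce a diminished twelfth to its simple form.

diminished 5th

Take out an octave (7 from the number): 12 − 7 = 5.
So a diminished twelfth is an octave plus a diminished fifth. The quality is unchanged.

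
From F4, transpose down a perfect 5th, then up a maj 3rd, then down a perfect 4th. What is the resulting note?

A perfect fifth down from F4 is Bb3.
Up a major third from Bb3: D4 (4 semitones up).
Down a perfect fourth from D4: A3 (5 semitones down).

A3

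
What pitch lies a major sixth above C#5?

A#5

Counting six letter names up from C lands on A.
A major sixth spans 9 semitones, so from C#5 the target pitch is A#5.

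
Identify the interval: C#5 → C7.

C to C is the same letter name, plus 2 octaves: a fifteenth.
C#5 to C7 spans 23 semitones — one semitone narrower than the perfect fifteenth (24) — giving a diminished fifteenth.
(Equivalently, a compound diminished octave: a diminished octave plus an octave.)

d15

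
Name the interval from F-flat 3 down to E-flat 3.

Descending from Fb3 to Eb3 is the same interval as ascending Eb3 to Fb3.
E to F spans two letter names (E-F): a second.
Eb3 to Fb3 is 1 semitone, a half step short of the major second (2), so this is minor.

minor second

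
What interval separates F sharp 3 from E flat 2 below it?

augmented ninth

Descending from F#3 to Eb2 is the same interval as ascending Eb2 to F#3.
E to F spans two letter names (E-F), plus an octave: a ninth.
A major ninth would be 14 semitones; Eb2 to F#3 is 15, one semitone wider, so the interval is augmented.
(Equivalently, a compound augmented second: an augmented second plus an octave.)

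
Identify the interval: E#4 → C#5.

minor 6th

E to C spans six letter names (E-F-G-A-B-C) — that makes it a sixth of some quality.
A major sixth would be 9 semitones, but E#4 to C#5 is 8 — one semitone narrower, making it a minor sixth.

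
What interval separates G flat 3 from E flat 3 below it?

minor 3rd

Descending from Gb3 to Eb3 is the same interval as ascending Eb3 to Gb3.
E to G spans three letter names (E-F-G), so the interval is some kind of third.
A major third would be 4 semitones, but Eb3 to Gb3 is 3 — one semitone narrower, making it a minor third.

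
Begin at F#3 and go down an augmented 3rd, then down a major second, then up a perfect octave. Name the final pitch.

Cb4

F#3 down an augmented third → Db3 (5 semitones).
Db3 down a major second → Cb3 (2 semitones).
Cb3 up a perfect octave → Cb4 (12 semitones).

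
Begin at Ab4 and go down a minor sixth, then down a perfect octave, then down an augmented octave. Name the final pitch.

Cb2

A minor sixth down from Ab4 is C4.
Down a perfect octave from C4: C3 (12 semitones down).
Down an augmented octave from C3: Cb2 (13 semitones down).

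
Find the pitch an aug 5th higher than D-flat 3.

A 3

Counting five letter names up from D lands on A.
Moving 8 semitones up from Db3 (the size of an augmented fifth) reaches A3.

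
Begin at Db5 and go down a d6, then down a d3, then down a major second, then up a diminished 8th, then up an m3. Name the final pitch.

E5

A diminished sixth down from Db5 is F#4.
F#4 down a diminished third → D##4 (2 semitones).
Down a major second from D##4: C##4 (2 semitones down).
A diminished octave up from C##4 is C#5.
Up a minor third from C#5: E5 (3 semitones up).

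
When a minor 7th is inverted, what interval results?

Inverted interval numbers add to nine, so a seventh pairs with a second (7 + 2 = 9).
And minor becomes major under inversion, so we get a major second.

major second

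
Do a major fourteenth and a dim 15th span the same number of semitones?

Yes

A major fourteenth spans 23 semitones, and a diminished fifteenth also spans 23 semitones — they're enharmonic.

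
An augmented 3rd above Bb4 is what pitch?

The third takes the letter from B up to D.
An augmented third is 5 semitones; 5 semitones up from Bb4 gives D#5.

D#5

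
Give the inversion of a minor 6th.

M3

Inverted interval numbers add to nine, so a sixth pairs with a third (6 + 3 = 9).
Quality inverts too: minor becomes major. That makes the inversion a major third.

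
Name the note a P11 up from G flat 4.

Four letters up from G (plus an octave) reaches C.
A perfect eleventh spans 17 semitones, so from Gb4 the target pitch is Cb6.

C flat 6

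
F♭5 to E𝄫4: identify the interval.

major ninth

Descending from Fb5 to Ebb4 is the same interval as ascending Ebb4 to Fb5.
E to F spans two letter names (E-F), plus an octave — that makes it a ninth of some quality.
The major ninth spans 14 semitones, and Ebb4 to Fb5 is exactly 14 semitones — so this is a major ninth.
(Equivalently, a compound major second: a major second plus an octave.)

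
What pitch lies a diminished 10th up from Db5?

Fbb6

Counting three letter names plus an octave up from D lands on F.
Moving 14 semitones up from Db5 (the size of a diminished tenth) reaches Fbb6.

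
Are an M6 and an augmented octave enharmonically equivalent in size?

No

A major sixth is 9 semitones but an augmented octave is 13 semitones — different sizes.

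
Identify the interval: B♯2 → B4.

d15

B to B is the same letter name, plus 2 octaves — that makes it a fifteenth of some quality.
A perfect fifteenth would be 24 semitones; B#2 to B4 is 23, one semitone narrower, so the interval is diminished.
(Equivalently, a compound diminished octave: a diminished octave plus an octave.)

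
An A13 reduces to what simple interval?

augmented 6th

Take out an octave (7 from the number): 13 − 7 = 6.
So an augmented thirteenth is an octave plus an augmented sixth. The quality is unchanged.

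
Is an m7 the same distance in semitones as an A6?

Yes

Both span 10 semitones: a minor seventh and an augmented sixth are the same chromatic distance.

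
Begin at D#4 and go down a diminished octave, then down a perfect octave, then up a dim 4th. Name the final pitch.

G#2

D#4 down a diminished octave → D##3 (11 semitones).
Down a perfect octave from D##3: D##2 (12 semitones down).
D##2 up a diminished fourth → G#2 (4 semitones).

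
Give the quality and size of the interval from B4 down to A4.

major second

Descending from B4 to A4 is the same interval as ascending A4 to B4.
A to B spans two letter names (A-B) — that makes it a second of some quality.
A4 to B4 is 2 semitones, matching the major second exactly, so the quality is major.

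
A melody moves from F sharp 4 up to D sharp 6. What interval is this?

M13

F to D spans six letter names (F-G-A-B-C-D), plus an octave: a thirteenth.
F#4 to D#6 is 21 semitones, matching the major thirteenth exactly, so the quality is major.
(Equivalently, a compound major sixth: a major sixth plus an octave.)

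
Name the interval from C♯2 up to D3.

minor 9th

C to D spans two letter names (C-D), plus an octave, so the interval is some kind of ninth.
At 13 semitones, C#2→D3 falls one short of a major ninth: minor.
(Equivalently, a compound minor second: a minor second plus an octave.)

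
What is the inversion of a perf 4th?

P5

The rule of nine gives the new number: 9 − 4 = 5, so a fourth becomes a fifth.
And perfect stays perfect under inversion, so we get a perfect fifth.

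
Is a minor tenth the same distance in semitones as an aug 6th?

A minor tenth is 15 semitones but an augmented sixth is 10 semitones — different sizes.

No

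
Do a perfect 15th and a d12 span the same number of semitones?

24 semitones (perfect fifteenth) vs 18 semitones (diminished twelfth): not equal.

No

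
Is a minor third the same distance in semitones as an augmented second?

Both span 3 semitones: a minor third and an augmented second are the same chromatic distance.

Yes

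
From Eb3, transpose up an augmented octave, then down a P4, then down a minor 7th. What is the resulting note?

C#3

Up an augmented octave from Eb3: E4 (13 semitones up).
E4 down a perfect fourth → B3 (5 semitones).
A minor seventh down from B3 is C#3.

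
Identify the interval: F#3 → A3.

F to A spans three letter names (F-G-A) — that makes it a third of some quality.
A major third would be 4 semitones, but F#3 to A3 is 3 — one semitone narrower, making it a minor third.

minor third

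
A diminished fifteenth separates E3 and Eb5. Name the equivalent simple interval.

Subtracting seven from the interval number removes an octave: 15 − 7 = 8.
That makes a diminished fifteenth a compound diminished octave — an octave plus a diminished octave.

diminished 8th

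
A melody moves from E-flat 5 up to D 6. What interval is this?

E to D spans seven letter names (E-F-G-A-B-C-D) — that makes it a seventh of some quality.
Counting semitones, Eb5→D6 is 11, which is the major seventh.

major seventh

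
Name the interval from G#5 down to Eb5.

Descending from G#5 to Eb5 is the same interval as ascending Eb5 to G#5.
E to G spans three letter names (E-F-G) — that makes it a third of some quality.
Eb5 to G#5 spans 5 semitones — one semitone wider than the major third (4) — giving an augmented third.

augmented third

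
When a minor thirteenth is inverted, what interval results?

major 3rd

First reduce the compound minor thirteenth to its simple form, a minor sixth.
Interval numbers invert to sum to nine: 6 + 3 = 9, so a sixth inverts to a third.
The quality also flips — minor becomes major — giving a major third.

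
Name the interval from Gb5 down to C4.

d12

Descending from Gb5 to C4 is the same interval as ascending C4 to Gb5.
C to G spans five letter names (C-D-E-F-G), plus an octave: a twelfth.
C4 to Gb5 spans 18 semitones — one semitone narrower than the perfect twelfth (19) — giving a diminished twelfth.
(Equivalently, a compound diminished fifth: a diminished fifth plus an octave.)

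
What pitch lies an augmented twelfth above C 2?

Counting five letter names plus an octave up from C lands on G.
Moving 20 semitones up from C2 (the size of an augmented twelfth) reaches G#3.

G-sharp 3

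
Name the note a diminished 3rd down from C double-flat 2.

The third takes the letter from C down to A.
A diminished third spans 2 semitones, so from Cbb2 the target pitch is Ab1.

A flat 1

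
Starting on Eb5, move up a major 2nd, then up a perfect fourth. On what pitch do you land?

Bb5

Eb5 up a major second → F5 (2 semitones).
F5 up a perfect fourth → Bb5 (5 semitones).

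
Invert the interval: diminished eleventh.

augmented 5th

First reduce the compound diminished eleventh to its simple form, a diminished fourth.
Inverted interval numbers add to nine, so a fourth pairs with a fifth (4 + 5 = 9).
The quality also flips — diminished becomes augmented — giving an augmented fifth.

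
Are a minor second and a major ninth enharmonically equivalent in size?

A minor second spans 1 semitone; a major ninth spans 14 semitones. They differ by 13.

No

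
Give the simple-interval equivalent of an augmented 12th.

Take out an octave (7 from the number): 12 − 7 = 5.
Quality carries through unchanged, so the simple form is an augmented fifth.

augmented 5th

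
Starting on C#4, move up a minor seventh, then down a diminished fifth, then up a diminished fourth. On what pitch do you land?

A minor seventh up from C#4 is B4.
A diminished fifth down from B4 is E#4.
Up a diminished fourth from E#4: A4 (4 semitones up).

A4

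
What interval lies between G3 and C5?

perfect 11th

G to C spans four letter names (G-A-B-C), plus an octave — that makes it an eleventh of some quality.
The perfect eleventh spans 17 semitones, and G3 to C5 is exactly 17 semitones — so this is a perfect eleventh.
(Equivalently, a compound perfect fourth: a perfect fourth plus an octave.)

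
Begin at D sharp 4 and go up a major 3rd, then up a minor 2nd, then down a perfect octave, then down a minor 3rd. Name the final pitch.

E sharp 3

Up a major third from D#4: F##4 (4 semitones up).
A minor second up from F##4 is G#4.
A perfect octave down from G#4 is G#3.
Down a minor third from G#3: E#3 (3 semitones down).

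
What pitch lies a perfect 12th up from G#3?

D#5

Counting five letter names plus an octave up from G lands on D.
A perfect twelfth is 19 semitones; 19 semitones up from G#3 gives D#5.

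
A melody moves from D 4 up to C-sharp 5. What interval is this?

D to C spans seven letter names (D-E-F-G-A-B-C): a seventh.
Counting semitones, D4→C#5 is 11, which is the major seventh.

M7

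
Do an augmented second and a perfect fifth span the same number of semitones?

No

An augmented second is 3 semitones but a perfect fifth is 7 semitones — different sizes.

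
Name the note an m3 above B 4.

The third takes the letter from B up to D.
A minor third spans 3 semitones, so from B4 the target pitch is D5.

D 5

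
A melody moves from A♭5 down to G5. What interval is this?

minor second

Descending from Ab5 to G5 is the same interval as ascending G5 to Ab5.
G to A spans two letter names (G-A) — that makes it a second of some quality.
At 1 semitone, G5→Ab5 falls one short of a major second: minor.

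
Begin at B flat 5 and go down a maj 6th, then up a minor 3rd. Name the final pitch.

F flat 5

Down a major sixth from Bb5: Db5 (9 semitones down).
A minor third up from Db5 is Fb5.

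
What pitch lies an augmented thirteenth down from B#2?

D1

The thirteenth's letter: B down six letter names plus an octave → D.
An augmented thirteenth is 22 semitones; 22 semitones down from B#2 gives D1.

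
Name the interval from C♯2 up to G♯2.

perfect fifth

C to G spans five letter names (C-D-E-F-G) — that makes it a fifth of some quality.
C#2 to G#2 is 7 semitones, matching the perfect fifth exactly, so the quality is perfect.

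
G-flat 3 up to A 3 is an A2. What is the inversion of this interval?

diminished seventh

Interval numbers invert to sum to nine: 2 + 7 = 9, so a second inverts to a seventh.
The quality also flips — augmented becomes diminished — giving a diminished seventh.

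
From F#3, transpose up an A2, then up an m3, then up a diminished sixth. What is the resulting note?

G4

F#3 up an augmented second → G##3 (3 semitones).
Up a minor third from G##3: B#3 (3 semitones up).
A diminished sixth up from B#3 is G4.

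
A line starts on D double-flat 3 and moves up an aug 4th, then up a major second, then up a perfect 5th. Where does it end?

Dbb3 up an augmented fourth → Gb3 (6 semitones).
A major second up from Gb3 is Ab3.
Up a perfect fifth from Ab3: Eb4 (7 semitones up).

E flat 4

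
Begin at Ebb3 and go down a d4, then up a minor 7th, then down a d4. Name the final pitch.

E3

Down a diminished fourth from Ebb3: Bb2 (4 semitones down).
A minor seventh up from Bb2 is Ab3.
A diminished fourth down from Ab3 is E3.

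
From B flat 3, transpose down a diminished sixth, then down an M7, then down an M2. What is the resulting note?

Down a diminished sixth from Bb3: D#3 (7 semitones down).
A major seventh down from D#3 is E2.
Down a major second from E2: D2 (2 semitones down).

D 2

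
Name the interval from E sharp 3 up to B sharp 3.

P5

E to B spans five letter names (E-F-G-A-B): a fifth.
Counting semitones, E#3→B#3 is 7, which is the perfect fifth.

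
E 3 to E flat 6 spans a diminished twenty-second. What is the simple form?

d8

Each octave removed subtracts seven from the number: 22 − 14 = 8.
Quality carries through unchanged, so the simple form is a diminished octave.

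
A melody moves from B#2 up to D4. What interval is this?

diminished tenth

B to D spans three letter names (B-C-D), plus an octave: a tenth.
The major tenth is 16 semitones; here we have 14, two semitones narrower: diminished.
(Equivalently, a compound diminished third: a diminished third plus an octave.)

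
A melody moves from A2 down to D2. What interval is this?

Descending from A2 to D2 is the same interval as ascending D2 to A2.
D to A spans five letter names (D-E-F-G-A), so the interval is some kind of fifth.
The perfect fifth spans 7 semitones, and D2 to A2 is exactly 7 semitones — so this is a perfect fifth.

P5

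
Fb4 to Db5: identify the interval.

major sixth

F to D spans six letter names (F-G-A-B-C-D) — that makes it a sixth of some quality.
Fb4 to Db5 is 9 semitones, matching the major sixth exactly, so the quality is major.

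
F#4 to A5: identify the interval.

F to A spans three letter names (F-G-A), plus an octave, so the interval is some kind of tenth.
At 15 semitones, F#4→A5 falls one short of a major tenth: minor.
(Equivalently, a compound minor third: a minor third plus an octave.)

m10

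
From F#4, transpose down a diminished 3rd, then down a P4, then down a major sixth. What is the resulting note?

C##3

F#4 down a diminished third → D##4 (2 semitones).
A perfect fourth down from D##4 is A##3.
Down a major sixth from A##3: C##3 (9 semitones down).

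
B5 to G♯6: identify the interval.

B to G spans six letter names (B-C-D-E-F-G), so the interval is some kind of sixth.
The major sixth spans 9 semitones, and B5 to G#6 is exactly 9 semitones — so this is a major sixth.

major sixth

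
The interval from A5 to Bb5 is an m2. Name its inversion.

Interval numbers invert to sum to nine: 2 + 7 = 9, so a second inverts to a seventh.
The quality also flips — minor becomes major — giving a major seventh.

major 7th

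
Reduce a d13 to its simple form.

Take out an octave (7 from the number): 13 − 7 = 6.
Quality carries through unchanged, so the simple form is a diminished sixth.

diminished 6th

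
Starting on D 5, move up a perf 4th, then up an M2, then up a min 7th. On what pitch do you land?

D5 up a perfect fourth → G5 (5 semitones).
A major second up from G5 is A5.
A minor seventh up from A5 is G6.

G 6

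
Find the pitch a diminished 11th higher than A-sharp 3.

Four letters up from A (plus an octave) reaches D.
Moving 16 semitones up from A#3 (the size of a diminished eleventh) reaches D5.

D 5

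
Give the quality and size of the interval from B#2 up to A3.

diminished seventh

B to A spans seven letter names (B-C-D-E-F-G-A): a seventh.
The major seventh is 11 semitones; here we have 9, two semitones narrower: diminished.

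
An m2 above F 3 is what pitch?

The second takes the letter from F up to G.
A minor second is 1 semitone; 1 semitone up from F3 gives Gb3.

G flat 3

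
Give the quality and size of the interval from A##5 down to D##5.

Descending from A##5 to D##5 is the same interval as ascending D##5 to A##5.
D to A spans five letter names (D-E-F-G-A): a fifth.
Counting semitones, D##5→A##5 is 7, which is the perfect fifth.

P5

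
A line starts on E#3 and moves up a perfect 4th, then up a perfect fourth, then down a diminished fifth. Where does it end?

G##3

E#3 up a perfect fourth → A#3 (5 semitones).
A perfect fourth up from A#3 is D#4.
A diminished fifth down from D#4 is G##3.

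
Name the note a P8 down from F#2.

F#1

For an octave the letter name doesn't change: still F, an octave down.
Moving 12 semitones down from F#2 (the size of a perfect octave) reaches F#1.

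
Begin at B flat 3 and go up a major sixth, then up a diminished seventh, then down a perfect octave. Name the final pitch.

A major sixth up from Bb3 is G4.
A diminished seventh up from G4 is Fb5.
Fb5 down a perfect octave → Fb4 (12 semitones).

F flat 4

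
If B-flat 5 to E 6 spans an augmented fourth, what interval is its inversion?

d5

The rule of nine gives the new number: 9 − 4 = 5, so a fourth becomes a fifth.
The quality also flips — augmented becomes diminished — giving a diminished fifth.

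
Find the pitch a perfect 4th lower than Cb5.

Gb4

Counting four letter names down from C lands on G.
A perfect fourth is 5 semitones; 5 semitones down from Cb5 gives Gb4.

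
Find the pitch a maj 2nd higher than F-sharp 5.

G-sharp 5

Counting two letter names up from F lands on G.
A major second spans 2 semitones, so from F#5 the target pitch is G#5.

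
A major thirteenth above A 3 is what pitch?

F-sharp 5

Counting six letter names plus an octave up from A lands on F.
A major thirteenth spans 21 semitones, so from A3 the target pitch is F#5.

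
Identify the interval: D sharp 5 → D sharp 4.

Descending from D#5 to D#4 is the same interval as ascending D#4 to D#5.
D to D is the same letter name, plus an octave — that makes it an octave of some quality.
Counting semitones, D#4→D#5 is 12, which is the perfect octave.

P8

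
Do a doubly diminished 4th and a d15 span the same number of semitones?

A doubly diminished fourth is 3 semitones but a diminished fifteenth is 23 semitones — different sizes.

No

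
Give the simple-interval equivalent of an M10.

Each octave removed subtracts seven from the number: 10 − 7 = 3.
That makes a major tenth a compound major third — an octave plus a major third.

major third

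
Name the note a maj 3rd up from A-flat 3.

C 4

Three letter names up from A: C.
A major third is 4 semitones; 4 semitones up from Ab3 gives C4.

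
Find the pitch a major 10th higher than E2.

G#3

Three letters up from E (plus an octave) reaches G.
A major tenth is 16 semitones; 16 semitones up from E2 gives G#3.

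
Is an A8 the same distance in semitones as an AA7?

Both span 13 semitones: an augmented octave and a doubly augmented seventh are the same chromatic distance.

Yes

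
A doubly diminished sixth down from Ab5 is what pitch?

C##5

Counting six letter names down from A lands on C.
Moving 6 semitones down from Ab5 (the size of a doubly diminished sixth) reaches C##5.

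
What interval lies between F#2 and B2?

F to B spans four letter names (F-G-A-B): a fourth.
F#2 to B2 is 5 semitones, matching the perfect fourth exactly, so the quality is perfect.

perfect fourth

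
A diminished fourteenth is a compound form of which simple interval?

Take out an octave (7 from the number): 14 − 7 = 7.
That makes a diminished fourteenth a compound diminished seventh — an octave plus a diminished seventh.

diminished 7th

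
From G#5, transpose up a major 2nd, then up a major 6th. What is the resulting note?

A major second up from G#5 is A#5.
A#5 up a major sixth → F##6 (9 semitones).

F##6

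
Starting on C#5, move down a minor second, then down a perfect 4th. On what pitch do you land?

F##4

Down a minor second from C#5: B#4 (1 semitone down).
Down a perfect fourth from B#4: F##4 (5 semitones down).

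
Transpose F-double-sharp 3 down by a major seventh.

G-sharp 2

The seventh takes the letter from F down to G.
Moving 11 semitones down from F##3 (the size of a major seventh) reaches G#2.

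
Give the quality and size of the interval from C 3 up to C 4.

C to C is the same letter name, plus an octave — that makes it an octave of some quality.
C3 to C4 is 12 semitones, matching the perfect octave exactly, so the quality is perfect.

perfect octave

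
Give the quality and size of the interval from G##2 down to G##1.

Descending from G##2 to G##1 is the same interval as ascending G##1 to G##2.
G to G is the same letter name, plus an octave — that makes it an octave of some quality.
G##1 to G##2 is 12 semitones, matching the perfect octave exactly, so the quality is perfect.

P8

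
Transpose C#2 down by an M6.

Six letter names down from C: E.
Moving 9 semitones down from C#2 (the size of a major sixth) reaches E1.

E1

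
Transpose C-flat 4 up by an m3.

E-double-flat 4

Counting three letter names up from C lands on E.
A minor third is 3 semitones; 3 semitones up from Cb4 gives Ebb4.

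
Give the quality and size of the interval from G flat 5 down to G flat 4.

P8

Descending from Gb5 to Gb4 is the same interval as ascending Gb4 to Gb5.
G to G is the same letter name, plus an octave, so the interval is some kind of octave.
The perfect octave spans 12 semitones, and Gb4 to Gb5 is exactly 12 semitones — so this is a perfect octave.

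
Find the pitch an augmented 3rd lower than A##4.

Counting three letter names down from A lands on F.
An augmented third spans 5 semitones, so from A##4 the target pitch is F#4.

F#4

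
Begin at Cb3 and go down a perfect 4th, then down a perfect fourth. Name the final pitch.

Db2

A perfect fourth down from Cb3 is Gb2.
Down a perfect fourth from Gb2: Db2 (5 semitones down).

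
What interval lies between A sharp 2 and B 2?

m2

A to B spans two letter names (A-B), so the interval is some kind of second.
A#2 to B2 is 1 semitone, a half step short of the major second (2), so this is minor.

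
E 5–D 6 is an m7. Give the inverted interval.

M2

Inverted interval numbers add to nine, so a seventh pairs with a second (7 + 2 = 9).
The quality also flips — minor becomes major — giving a major second.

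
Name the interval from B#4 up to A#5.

B to A spans seven letter names (B-C-D-E-F-G-A): a seventh.
At 10 semitones, B#4→A#5 falls one short of a major seventh: minor.

minor seventh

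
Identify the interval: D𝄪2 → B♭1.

Descending from D##2 to Bb1 is the same interval as ascending Bb1 to D##2.
B to D spans three letter names (B-C-D) — that makes it a third of some quality.
The major third is 4 semitones; here we have 6, two semitones wider: doubly augmented.

doubly augmented 3rd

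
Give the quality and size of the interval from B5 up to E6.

P4

B to E spans four letter names (B-C-D-E) — that makes it a fourth of some quality.
The perfect fourth spans 5 semitones, and B5 to E6 is exactly 5 semitones — so this is a perfect fourth.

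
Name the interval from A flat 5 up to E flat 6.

P5

A to E spans five letter names (A-B-C-D-E) — that makes it a fifth of some quality.
The perfect fifth spans 7 semitones, and Ab5 to Eb6 is exactly 7 semitones — so this is a perfect fifth.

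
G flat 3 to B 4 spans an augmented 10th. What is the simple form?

Take out an octave (7 from the number): 10 − 7 = 3.
Quality carries through unchanged, so the simple form is an augmented third.

augmented 3rd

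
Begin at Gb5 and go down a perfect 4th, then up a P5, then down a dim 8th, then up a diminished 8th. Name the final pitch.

Ab5

A perfect fourth down from Gb5 is Db5.
Up a perfect fifth from Db5: Ab5 (7 semitones up).
Down a diminished octave from Ab5: A4 (11 semitones down).
Up a diminished octave from A4: Ab5 (11 semitones up).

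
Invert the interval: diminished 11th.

augmented 5th

First reduce the compound diminished eleventh to its simple form, a diminished fourth.
Inverted interval numbers add to nine, so a fourth pairs with a fifth (4 + 5 = 9).
And diminished becomes augmented under inversion, so we get an augmented fifth.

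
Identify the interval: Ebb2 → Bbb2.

E to B spans five letter names (E-F-G-A-B) — that makes it a fifth of some quality.
Counting semitones, Ebb2→Bbb2 is 7, which is the perfect fifth.

perfect fifth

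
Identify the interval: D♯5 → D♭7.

dd15

D to D is the same letter name, plus 2 octaves: a fifteenth.
The perfect fifteenth is 24 semitones; here we have 22, two semitones narrower: doubly diminished.
(Equivalently, a compound doubly diminished octave: a doubly diminished octave plus an octave.)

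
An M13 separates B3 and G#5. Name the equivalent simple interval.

Take out an octave (7 from the number): 13 − 7 = 6.
Quality carries through unchanged, so the simple form is a major sixth.

major sixth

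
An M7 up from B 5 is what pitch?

Seven letter names up from B: A.
A major seventh spans 11 semitones, so from B5 the target pitch is A#6.

A sharp 6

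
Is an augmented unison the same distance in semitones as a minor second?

An augmented unison = 1 semitone = a minor second; enharmonically equal.

Yes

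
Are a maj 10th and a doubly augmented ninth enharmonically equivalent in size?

A major tenth = 16 semitones = a doubly augmented ninth; enharmonically equal.

Yes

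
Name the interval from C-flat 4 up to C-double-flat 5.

C to C is the same letter name, plus an octave, so the interval is some kind of octave.
A perfect octave would be 12 semitones; Cb4 to Cbb5 is 11, one semitone narrower, so the interval is diminished.

d8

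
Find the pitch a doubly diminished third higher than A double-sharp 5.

C 6

Three letter names up from A: C.
A doubly diminished third spans 1 semitone, so from A##5 the target pitch is C6.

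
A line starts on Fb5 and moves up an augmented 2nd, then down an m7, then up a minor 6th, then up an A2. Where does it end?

An augmented second up from Fb5 is G5.
G5 down a minor seventh → A4 (10 semitones).
A minor sixth up from A4 is F5.
An augmented second up from F5 is G#5.

G#5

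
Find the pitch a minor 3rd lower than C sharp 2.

Counting three letter names down from C lands on A.
A minor third spans 3 semitones, so from C#2 the target pitch is A#1.

A sharp 1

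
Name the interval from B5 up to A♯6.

major seventh

B to A spans seven letter names (B-C-D-E-F-G-A) — that makes it a seventh of some quality.
Counting semitones, B5→A#6 is 11, which is the major seventh.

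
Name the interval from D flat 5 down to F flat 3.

Descending from Db5 to Fb3 is the same interval as ascending Fb3 to Db5.
F to D spans six letter names (F-G-A-B-C-D), plus an octave: a thirteenth.
The major thirteenth spans 21 semitones, and Fb3 to Db5 is exactly 21 semitones — so this is a major thirteenth.
(Equivalently, a compound major sixth: a major sixth plus an octave.)

major 13th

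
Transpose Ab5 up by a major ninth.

Bb6

Counting two letter names plus an octave up from A lands on B.
A major ninth spans 14 semitones, so from Ab5 the target pitch is Bb6.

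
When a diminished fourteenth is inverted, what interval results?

A2

First reduce the compound diminished fourteenth to its simple form, a diminished seventh.
Interval numbers invert to sum to nine: 7 + 2 = 9, so a seventh inverts to a second.
The quality also flips — diminished becomes augmented — giving an augmented second.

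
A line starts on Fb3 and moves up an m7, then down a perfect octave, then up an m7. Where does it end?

Dbb4

Fb3 up a minor seventh → Ebb4 (10 semitones).
A perfect octave down from Ebb4 is Ebb3.
Ebb3 up a minor seventh → Dbb4 (10 semitones).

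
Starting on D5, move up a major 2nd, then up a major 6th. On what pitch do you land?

C#6

Up a major second from D5: E5 (2 semitones up).
E5 up a major sixth → C#6 (9 semitones).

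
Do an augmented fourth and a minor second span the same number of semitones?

No

An augmented fourth is 6 semitones but a minor second is 1 semitone — different sizes.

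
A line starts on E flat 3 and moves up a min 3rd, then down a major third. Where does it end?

E double-flat 3

Eb3 up a minor third → Gb3 (3 semitones).
Gb3 down a major third → Ebb3 (4 semitones).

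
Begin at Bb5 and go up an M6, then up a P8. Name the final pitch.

A major sixth up from Bb5 is G6.
Up a perfect octave from G6: G7 (12 semitones up).

G7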